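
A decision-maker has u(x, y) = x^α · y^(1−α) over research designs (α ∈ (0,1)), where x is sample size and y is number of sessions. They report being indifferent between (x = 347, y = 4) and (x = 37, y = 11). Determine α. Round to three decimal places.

The Cobb–Douglas utilities coincide, so 347^α·4^(1−α) = 37^α·11^(1−α).
Taking logs: α·ln 347 + (1−α)·ln 4 = α·ln 37 + (1−α)·ln 11, i.e. α·2.238407 = (1−α)·1.011601.
So α/(1−α) = (1.011601)/(2.238407) = 0.451929, and α = 0.451929/1.451929 ≈ 0.311.

α ≈ 0.311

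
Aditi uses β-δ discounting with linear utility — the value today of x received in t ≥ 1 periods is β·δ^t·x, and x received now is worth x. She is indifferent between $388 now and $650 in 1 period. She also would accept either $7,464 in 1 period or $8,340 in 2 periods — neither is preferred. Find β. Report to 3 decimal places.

From the later pair, β·δ^1·7464 = β·δ^2·8340; dividing through, δ = 7464/8340 = 0.89496.
The first indifference: 388 = β·δ·650, so β = 388/(δ·650) = 388/(0.89496·650) ≈ 0.667.

β ≈ 0.667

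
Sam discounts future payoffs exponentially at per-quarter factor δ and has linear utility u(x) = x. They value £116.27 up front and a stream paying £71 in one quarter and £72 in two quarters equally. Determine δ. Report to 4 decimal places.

Present value of the stream is 71·δ + 72·δ². Indifference gives 71δ + 72δ² = 116.27.
That is, 72δ² + 71δ − 116.27 = 0, a quadratic in δ.
δ = (−71 + √(71² + 4·72·116.27)) / (2·72) = (−71 + √38526.76) / 144 ≈ 0.8700.

δ ≈ 0.8700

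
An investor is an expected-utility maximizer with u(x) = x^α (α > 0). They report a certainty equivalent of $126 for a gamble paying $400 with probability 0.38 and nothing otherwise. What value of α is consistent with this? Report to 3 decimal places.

EU(lottery) = 0.38·400^α + 0.62·0 = 0.38·400^α.
Equating: 126^α = 0.38·400^α, i.e. 0.3150^α = 0.38.
Take logs: α = ln 0.38 / ln(126/400) ≈ 0.83760.

α ≈ 0.838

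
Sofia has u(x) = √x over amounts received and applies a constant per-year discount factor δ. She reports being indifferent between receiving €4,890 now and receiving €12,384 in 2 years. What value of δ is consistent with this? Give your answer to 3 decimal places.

The payoff in 2 years is discounted by δ^2, so u(4890) = δ^2·u(12384) and δ^2 = u(4890)/u(12384).
Since u(x) = √x, δ^2 = √(4890/12384) = 0.62838.
Hence δ = (0.62838)^(1/2) = 0.79271.

δ ≈ 0.793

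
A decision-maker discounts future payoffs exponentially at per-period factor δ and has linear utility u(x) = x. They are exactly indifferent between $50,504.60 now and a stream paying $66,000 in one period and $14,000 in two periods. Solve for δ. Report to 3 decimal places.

δ ≈ 0.670

Present value of the stream is 66000·δ + 14000·δ². Indifference gives 66000δ + 14000δ² = 50504.60.
So 14000δ² + 66000δ − 50504.60 = 0.
δ = (−66000 + √(66000² + 4·14000·50504.60)) / (2·14000) = (−66000 + √7184257600.00) / 28000 ≈ 0.670.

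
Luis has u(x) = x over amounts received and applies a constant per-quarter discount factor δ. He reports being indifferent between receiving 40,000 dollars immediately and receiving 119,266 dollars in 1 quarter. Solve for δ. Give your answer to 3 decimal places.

Equating discounted utilities: u(40000) = δ·u(119266) ⇒ δ = u(40000)/u(119266).
With u(x) = x: δ = 40000/119266 = 0.33538.

δ ≈ 0.335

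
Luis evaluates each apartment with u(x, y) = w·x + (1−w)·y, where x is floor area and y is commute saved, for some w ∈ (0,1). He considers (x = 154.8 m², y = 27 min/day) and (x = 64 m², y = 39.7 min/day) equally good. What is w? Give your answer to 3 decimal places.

u(154.8,27) = u(64,39.7) means w·154.8 + (1−w)·27 = w·64 + (1−w)·39.7.
w·(154.8−64) = (1−w)·(39.7−27), i.e. w·90.8 = (1−w)·12.7.
So w/(1−w) = 12.7/90.8 = 0.1399, giving w = 12.7/(90.8+12.7) = 0.123.

w = 0.123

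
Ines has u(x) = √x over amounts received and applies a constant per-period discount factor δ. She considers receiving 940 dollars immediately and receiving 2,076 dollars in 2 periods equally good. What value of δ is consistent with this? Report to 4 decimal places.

Equating discounted utilities: u(940) = δ^2·u(2076) ⇒ δ^2 = u(940)/u(2076).
Since u(x) = √x, δ^2 = √(940/2076) = 0.67290.
Taking the square root: δ = 0.67290^(1/2) ≈ 0.8203.

δ ≈ 0.8203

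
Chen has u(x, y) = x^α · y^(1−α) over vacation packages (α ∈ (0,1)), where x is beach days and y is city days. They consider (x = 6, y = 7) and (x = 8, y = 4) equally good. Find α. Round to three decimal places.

α ≈ 0.660

The Cobb–Douglas utilities coincide, so 6^α·7^(1−α) = 8^α·4^(1−α).
Taking logs: α·ln 6 + (1−α)·ln 7 = α·ln 8 + (1−α)·ln 4, i.e. α·-0.287682 = (1−α)·-0.559616.
Thus α·(-0.847298) = -0.559616, so α = -0.559616/-0.847298 ≈ 0.660.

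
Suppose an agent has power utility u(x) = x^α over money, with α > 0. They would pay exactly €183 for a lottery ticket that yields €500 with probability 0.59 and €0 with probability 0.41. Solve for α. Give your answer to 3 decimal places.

EU(lottery) = 0.59·500^α + 0.41·0 = 0.59·500^α.
Setting u(183) equal to that: 183^α = 0.59·500^α ⇒ (183/500)^α = 0.59.
Taking logs: α·ln(183/500) = ln(0.59), so α = -0.527633 / -1.005122 ≈ 0.525.

α ≈ 0.525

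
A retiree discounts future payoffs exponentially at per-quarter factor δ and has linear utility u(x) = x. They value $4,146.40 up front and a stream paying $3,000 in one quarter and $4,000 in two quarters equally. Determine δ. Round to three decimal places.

δ ≈ 0.710

The stream is worth 3000δ + 4000δ² today, so 3000δ + 4000δ² = 4146.40.
Rearranged: 4000δ² + 3000δ − 4146.40 = 0.
By the quadratic formula (taking the positive root), δ = (−3000 + √75342400.00) / 8000 ≈ 0.710.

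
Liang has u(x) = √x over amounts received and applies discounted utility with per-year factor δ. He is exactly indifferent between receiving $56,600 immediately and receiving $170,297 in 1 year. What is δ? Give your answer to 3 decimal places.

δ ≈ 0.577

The payoff in 1 year is discounted by δ, so u(56600) = δ·u(170297) and δ = u(56600)/u(170297).
With u(x) = √x: δ = √56600/√170297 = √(56600/170297) = 0.57651.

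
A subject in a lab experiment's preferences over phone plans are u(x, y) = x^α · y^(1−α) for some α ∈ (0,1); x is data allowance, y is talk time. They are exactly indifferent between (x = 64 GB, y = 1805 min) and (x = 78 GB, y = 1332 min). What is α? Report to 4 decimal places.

α ≈ 0.6057

The Cobb–Douglas utilities coincide, so 64^α·1805^(1−α) = 78^α·1332^(1−α).
Taking logs: α·ln 64 + (1−α)·ln 1805 = α·ln 78 + (1−α)·ln 1332, i.e. α·-0.1978257 = (1−α)·-0.3038790.
With A = -0.1978257 and B = -0.3038790: α·A = (1−α)·B, so α = B/(A+B) = -0.3038790/-0.5017047 ≈ 0.6057.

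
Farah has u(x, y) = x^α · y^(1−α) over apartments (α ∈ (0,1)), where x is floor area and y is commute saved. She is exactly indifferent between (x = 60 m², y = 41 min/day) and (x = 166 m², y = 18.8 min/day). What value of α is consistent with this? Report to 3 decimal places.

α ≈ 0.434

Set the two utilities equal: 60^α·41^(1−α) = 166^α·18.8^(1−α).
Taking logs: α·ln 60 + (1−α)·ln 41 = α·ln 166 + (1−α)·ln 18.8, i.e. α·-1.017643 = (1−α)·-0.779715.
So α/(1−α) = (-0.779715)/(-1.017643) = 0.766197, and α = 0.766197/1.766197 ≈ 0.434.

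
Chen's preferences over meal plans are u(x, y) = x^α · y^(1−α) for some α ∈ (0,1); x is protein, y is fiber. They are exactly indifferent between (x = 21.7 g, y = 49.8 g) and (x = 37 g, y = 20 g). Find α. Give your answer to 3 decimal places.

α ≈ 0.631

Set the two utilities equal: 21.7^α·49.8^(1−α) = 37^α·20^(1−α).
Rearrange to (21.7/37)^α = (20/49.8)^(1−α) and take logs: α·-0.533606 = (1−α)·-0.912283.
With A = -0.533606 and B = -0.912283: α·A = (1−α)·B, so α = B/(A+B) = -0.912283/-1.445889 ≈ 0.631.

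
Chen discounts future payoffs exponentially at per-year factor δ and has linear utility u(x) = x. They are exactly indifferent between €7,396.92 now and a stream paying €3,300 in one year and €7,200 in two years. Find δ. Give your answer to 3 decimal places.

Present value of the stream is 3300·δ + 7200·δ². Indifference gives 3300δ + 7200δ² = 7396.92.
Rearranged: 7200δ² + 3300δ − 7396.92 = 0.
By the quadratic formula (taking the positive root), δ = (−3300 + √223921296.00) / 14400 ≈ 0.810.

δ ≈ 0.810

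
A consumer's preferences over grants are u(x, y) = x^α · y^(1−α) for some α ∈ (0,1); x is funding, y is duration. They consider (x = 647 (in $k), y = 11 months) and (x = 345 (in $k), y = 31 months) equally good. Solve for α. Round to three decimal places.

α ≈ 0.622

Indifference: 647^α · 11^(1−α) = 345^α · 31^(1−α).
Taking logs: α·ln 647 + (1−α)·ln 11 = α·ln 345 + (1−α)·ln 31, i.e. α·0.628802 = (1−α)·1.036092.
So α/(1−α) = (1.036092)/(0.628802) = 1.647724, and α = 1.647724/2.647724 ≈ 0.622.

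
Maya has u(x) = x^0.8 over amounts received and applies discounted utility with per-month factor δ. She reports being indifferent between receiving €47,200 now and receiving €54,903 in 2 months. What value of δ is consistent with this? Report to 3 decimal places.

Equating discounted utilities: u(47200) = δ^2·u(54903) ⇒ δ^2 = u(47200)/u(54903).
With u(x) = x^0.8: δ^2 = 47200^0.8/54903^0.8 = (47200/54903)^0.8 = 0.88609.
Taking the square root: δ = 0.88609^(1/2) ≈ 0.941.

δ ≈ 0.941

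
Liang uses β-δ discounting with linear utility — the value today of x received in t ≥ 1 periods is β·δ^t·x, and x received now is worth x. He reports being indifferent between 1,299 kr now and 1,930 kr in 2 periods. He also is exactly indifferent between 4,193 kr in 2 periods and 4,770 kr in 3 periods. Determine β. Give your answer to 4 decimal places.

β ≈ 0.8710

Both payoffs in the second observation are in the future, so β drops out: δ^2·4193 = δ^3·4770 ⇒ δ = 4193/4770 = 0.87904.
Now use the now-vs-future pair: 1299 = β·δ^2·1930 gives β = 1299/(0.77270·1930) ≈ 0.8710.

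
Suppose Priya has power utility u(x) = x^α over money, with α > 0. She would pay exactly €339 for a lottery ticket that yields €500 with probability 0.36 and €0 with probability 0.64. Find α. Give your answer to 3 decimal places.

α ≈ 2.629

Since u(0) = 0, the lottery's EU is 0.36·500^α.
Equating: 339^α = 0.36·500^α, i.e. 0.6780^α = 0.36.
Taking logs: α·ln(339/500) = ln(0.36), so α = -1.021651 / -0.388608 ≈ 2.629.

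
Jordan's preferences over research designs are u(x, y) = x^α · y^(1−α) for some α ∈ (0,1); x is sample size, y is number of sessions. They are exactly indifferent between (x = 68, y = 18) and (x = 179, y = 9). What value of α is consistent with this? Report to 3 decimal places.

α ≈ 0.417

Indifference: 68^α · 18^(1−α) = 179^α · 9^(1−α).
Taking logs: α·ln 68 + (1−α)·ln 18 = α·ln 179 + (1−α)·ln 9, i.e. α·-0.967878 = (1−α)·-0.693147.
Thus α·(-1.661025) = -0.693147, so α = -0.693147/-1.661025 ≈ 0.417.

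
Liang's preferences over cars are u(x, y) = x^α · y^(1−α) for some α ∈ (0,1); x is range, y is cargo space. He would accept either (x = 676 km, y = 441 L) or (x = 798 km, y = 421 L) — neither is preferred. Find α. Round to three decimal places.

α ≈ 0.219

Indifference: 676^α · 441^(1−α) = 798^α · 421^(1−α).
Rearrange to (676/798)^α = (421/441)^(1−α) and take logs: α·-0.165916 = (1−α)·-0.046412.
With A = -0.165916 and B = -0.046412: α·A = (1−α)·B, so α = B/(A+B) = -0.046412/-0.212328 ≈ 0.219.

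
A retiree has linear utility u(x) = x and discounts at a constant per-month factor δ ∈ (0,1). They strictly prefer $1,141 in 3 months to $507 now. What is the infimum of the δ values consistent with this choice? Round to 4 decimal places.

Comparing present values: 507 < δ^3·1141.
Dividing by 1141: δ^3 > 0.44435. Both sides are positive, so the cube root keeps the direction.
δ > (507/1141)^(1/3) ≈ 0.7631.

δ > 0.7631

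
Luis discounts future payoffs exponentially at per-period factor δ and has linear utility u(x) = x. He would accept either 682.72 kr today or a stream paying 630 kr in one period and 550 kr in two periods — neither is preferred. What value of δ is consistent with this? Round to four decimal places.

δ ≈ 0.6800

Equating present values: 682.72 = 630δ + 550δ².
So 550δ² + 630δ − 682.72 = 0.
The positive root is δ = [−630 + √(630² + 4·550·682.72)] / (2·550) = (−630 + 1378.000)/1100 ≈ 0.6800.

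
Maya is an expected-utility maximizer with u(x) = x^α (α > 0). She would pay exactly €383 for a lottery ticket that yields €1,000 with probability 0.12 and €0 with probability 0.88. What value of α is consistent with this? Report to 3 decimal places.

α ≈ 2.209

Since u(0) = 0, the lottery's EU is 0.12·1000^α.
Indifference: 383^α = 0.12·1000^α, so (383/1000)^α = 0.12.
Take logs: α = ln 0.12 / ln(383/1000) ≈ 2.20925.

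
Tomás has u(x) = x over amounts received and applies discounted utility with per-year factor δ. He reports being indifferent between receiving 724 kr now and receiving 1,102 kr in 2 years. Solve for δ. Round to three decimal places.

The payoff in 2 years is discounted by δ^2, so u(724) = δ^2·u(1102) and δ^2 = u(724)/u(1102).
With u(x) = x: δ^2 = 724/1102 = 0.65699.
Hence δ = (0.65699)^(1/2) = 0.81055.

δ ≈ 0.811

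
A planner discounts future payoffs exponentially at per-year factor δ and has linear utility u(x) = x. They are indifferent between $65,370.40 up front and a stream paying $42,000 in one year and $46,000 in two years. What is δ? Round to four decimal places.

Present value of the stream is 42000·δ + 46000·δ². Indifference gives 42000δ + 46000δ² = 65370.40.
Rearranged: 46000δ² + 42000δ − 65370.40 = 0.
δ = (−42000 + √(42000² + 4·46000·65370.40)) / (2·46000) = (−42000 + √13792153600.00) / 92000 ≈ 0.8200.

δ ≈ 0.8200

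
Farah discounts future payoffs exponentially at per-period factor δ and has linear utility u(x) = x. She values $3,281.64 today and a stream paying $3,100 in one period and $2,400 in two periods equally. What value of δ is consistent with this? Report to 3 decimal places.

Equating present values: 3281.64 = 3100δ + 2400δ².
So 2400δ² + 3100δ − 3281.64 = 0.
δ = (−3100 + √(3100² + 4·2400·3281.64)) / (2·2400) = (−3100 + √41113744.00) / 4800 ≈ 0.690.

δ ≈ 0.690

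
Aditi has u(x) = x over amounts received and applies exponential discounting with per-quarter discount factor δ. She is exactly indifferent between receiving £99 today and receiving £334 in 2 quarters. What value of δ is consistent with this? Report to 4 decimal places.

δ ≈ 0.5444

Equating discounted utilities: u(99) = δ^2·u(334) ⇒ δ^2 = u(99)/u(334).
With u(x) = x: δ^2 = 99/334 = 0.29641.
Hence δ = (0.29641)^(1/2) = 0.544433.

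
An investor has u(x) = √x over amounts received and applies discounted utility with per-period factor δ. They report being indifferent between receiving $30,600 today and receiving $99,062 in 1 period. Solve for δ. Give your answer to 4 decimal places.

Indifference means u(30600) = δ · u(99062), so δ = u(30600)/u(99062).
With u(x) = √x: δ = √30600/√99062 = √(30600/99062) = 0.55579.

δ ≈ 0.5558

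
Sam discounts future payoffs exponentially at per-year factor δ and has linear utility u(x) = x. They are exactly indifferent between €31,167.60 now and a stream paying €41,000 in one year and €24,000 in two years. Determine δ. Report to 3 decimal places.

The stream is worth 41000δ + 24000δ² today, so 41000δ + 24000δ² = 31167.60.
So 24000δ² + 41000δ − 31167.60 = 0.
By the quadratic formula (taking the positive root), δ = (−41000 + √4673089600.00) / 48000 ≈ 0.570.

δ ≈ 0.570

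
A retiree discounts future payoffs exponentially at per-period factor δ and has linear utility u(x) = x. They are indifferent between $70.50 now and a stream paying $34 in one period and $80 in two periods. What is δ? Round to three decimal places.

δ ≈ 0.750

The stream is worth 34δ + 80δ² today, so 34δ + 80δ² = 70.50.
So 80δ² + 34δ − 70.50 = 0.
The positive root is δ = [−34 + √(34² + 4·80·70.50)] / (2·80) = (−34 + 154.000)/160 ≈ 0.750.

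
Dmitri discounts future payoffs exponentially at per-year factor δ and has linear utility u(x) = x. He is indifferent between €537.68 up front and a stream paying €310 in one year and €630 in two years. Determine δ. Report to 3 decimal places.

δ ≈ 0.710

Present value of the stream is 310·δ + 630·δ². Indifference gives 310δ + 630δ² = 537.68.
That is, 630δ² + 310δ − 537.68 = 0, a quadratic in δ.
By the quadratic formula (taking the positive root), δ = (−310 + √1451053.60) / 1260 ≈ 0.710.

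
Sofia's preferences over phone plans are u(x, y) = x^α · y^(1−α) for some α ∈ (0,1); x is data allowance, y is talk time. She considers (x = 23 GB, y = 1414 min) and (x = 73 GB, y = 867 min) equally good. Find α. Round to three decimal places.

Indifference: 23^α · 1414^(1−α) = 73^α · 867^(1−α).
(23/73)^α = (867/1414)^(1−α); take logs: α·ln(23/73) = (1−α)·ln(867/1414), i.e. α·-1.154965 = (1−α)·-0.489139.
With A = -1.154965 and B = -0.489139: α·A = (1−α)·B, so α = B/(A+B) = -0.489139/-1.644104 ≈ 0.298.

α ≈ 0.298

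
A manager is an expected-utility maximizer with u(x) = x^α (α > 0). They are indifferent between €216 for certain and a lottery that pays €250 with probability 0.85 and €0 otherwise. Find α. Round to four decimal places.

α ≈ 1.1118

The lottery's expected utility is 0.85·u(250) + 0.15·u(0) = 0.85·250^α (since u(0) = 0 for α > 0).
Equating: 216^α = 0.85·250^α, i.e. 0.8640^α = 0.85.
Taking logs: α·ln(216/250) = ln(0.85), so α = -0.1625189 / -0.1461825 ≈ 1.1118.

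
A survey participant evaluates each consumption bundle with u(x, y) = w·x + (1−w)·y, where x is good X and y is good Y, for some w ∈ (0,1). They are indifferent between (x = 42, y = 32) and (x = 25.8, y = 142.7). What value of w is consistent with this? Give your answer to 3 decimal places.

w = 0.872

u(42,32) = u(25.8,142.7) means w·42 + (1−w)·32 = w·25.8 + (1−w)·142.7.
Collecting terms: w·16.2 = (1−w)·110.7.
So w/(1−w) = 110.7/16.2 = 6.8333, giving w = 110.7/(16.2+110.7) = 0.872.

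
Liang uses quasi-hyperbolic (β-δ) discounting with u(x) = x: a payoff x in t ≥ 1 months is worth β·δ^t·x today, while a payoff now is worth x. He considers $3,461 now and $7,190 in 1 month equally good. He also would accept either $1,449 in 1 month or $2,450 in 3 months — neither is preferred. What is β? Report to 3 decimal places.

The second indifference involves only future payoffs, so β cancels: β·δ^1·1449 = β·δ^3·2450, giving δ^2 = 1449/2450 = 0.59143, so δ = 0.76904.
The first indifference: 3461 = β·δ·7190, so β = 3461/(δ·7190) = 3461/(0.76904·7190) ≈ 0.626.

β ≈ 0.626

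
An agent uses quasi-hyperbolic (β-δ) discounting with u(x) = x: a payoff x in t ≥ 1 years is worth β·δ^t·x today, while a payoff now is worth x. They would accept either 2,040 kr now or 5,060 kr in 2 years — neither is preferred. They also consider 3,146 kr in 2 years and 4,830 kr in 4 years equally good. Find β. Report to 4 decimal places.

Both payoffs in the second observation are in the future, so β drops out: δ^2·3146 = δ^4·4830 ⇒ δ^2 = 3146/4830 = 0.65135, so δ = 0.80706.
The first indifference: 2040 = β·δ^2·5060, so β = 2040/(δ^2·5060) = 2040/(0.65135·5060) ≈ 0.6190.

β ≈ 0.6190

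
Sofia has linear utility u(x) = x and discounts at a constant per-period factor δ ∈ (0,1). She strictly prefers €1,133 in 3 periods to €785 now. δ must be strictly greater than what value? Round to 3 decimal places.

The preference means 785 < δ^3·1133.
Hence δ^3 > 785/1133 = 0.69285, and x ↦ x^(1/3) is increasing on (0,∞).
δ > (785/1133)^(1/3) ≈ 0.885.

δ > 0.885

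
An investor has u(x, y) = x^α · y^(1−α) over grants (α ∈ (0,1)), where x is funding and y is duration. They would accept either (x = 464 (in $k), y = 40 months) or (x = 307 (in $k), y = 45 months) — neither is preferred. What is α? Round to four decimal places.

α ≈ 0.2219

The Cobb–Douglas utilities coincide, so 464^α·40^(1−α) = 307^α·45^(1−α).
Taking logs: α·ln 464 + (1−α)·ln 40 = α·ln 307 + (1−α)·ln 45, i.e. α·0.4130368 = (1−α)·0.1177830.
With A = 0.4130368 and B = 0.1177830: α·A = (1−α)·B, so α = B/(A+B) = 0.1177830/0.5308198 ≈ 0.2219.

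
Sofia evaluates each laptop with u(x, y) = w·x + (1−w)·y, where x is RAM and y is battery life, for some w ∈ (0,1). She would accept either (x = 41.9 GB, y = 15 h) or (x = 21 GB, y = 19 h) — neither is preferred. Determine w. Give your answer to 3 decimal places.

w = 0.161

Equating utilities: w·41.9 + (1−w)·15 = w·21 + (1−w)·19.
w·(41.9−21) = (1−w)·(19−15), i.e. w·20.9 = (1−w)·4.
The marginal rate of substitution is 4/20.9, so w = 4/(20.9+4) = 0.161.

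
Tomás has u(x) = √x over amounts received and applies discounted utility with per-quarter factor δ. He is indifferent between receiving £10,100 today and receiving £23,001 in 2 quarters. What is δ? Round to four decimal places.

Equating discounted utilities: u(10100) = δ^2·u(23001) ⇒ δ^2 = u(10100)/u(23001).
With u(x) = √x: δ^2 = √10100/√23001 = √(10100/23001) = 0.66265.
Taking the square root: δ = 0.66265^(1/2) ≈ 0.8140.

δ ≈ 0.8140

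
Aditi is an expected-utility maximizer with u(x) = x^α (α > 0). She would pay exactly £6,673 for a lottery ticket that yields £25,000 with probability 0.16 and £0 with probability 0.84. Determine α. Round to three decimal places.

α ≈ 1.387

Since u(0) = 0, the lottery's EU is 0.16·25000^α.
Equating: 6673^α = 0.16·25000^α, i.e. 0.2669^α = 0.16.
Take logs: α = ln 0.16 / ln(6673/25000) ≈ 1.38747.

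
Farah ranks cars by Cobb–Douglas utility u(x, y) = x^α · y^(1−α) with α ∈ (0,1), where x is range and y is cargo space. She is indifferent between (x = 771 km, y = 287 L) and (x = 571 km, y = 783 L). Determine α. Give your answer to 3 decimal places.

α ≈ 0.770

The Cobb–Douglas utilities coincide, so 771^α·287^(1−α) = 571^α·783^(1−α).
(771/571)^α = (783/287)^(1−α); take logs: α·ln(771/571) = (1−α)·ln(783/287), i.e. α·0.300299 = (1−α)·1.003650.
So α/(1−α) = (1.003650)/(0.300299) = 3.342169, and α = 3.342169/4.342169 ≈ 0.770.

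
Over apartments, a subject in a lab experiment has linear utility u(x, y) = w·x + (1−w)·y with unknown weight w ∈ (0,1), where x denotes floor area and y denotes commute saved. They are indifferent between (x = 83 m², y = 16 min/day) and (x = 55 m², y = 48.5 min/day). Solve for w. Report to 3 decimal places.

w = 0.537

Indifference: w·83 + (1−w)·16 = w·55 + (1−w)·48.5.
Collecting terms: w·28 = (1−w)·32.5.
The marginal rate of substitution is 32.5/28, so w = 32.5/(28+32.5) = 0.537.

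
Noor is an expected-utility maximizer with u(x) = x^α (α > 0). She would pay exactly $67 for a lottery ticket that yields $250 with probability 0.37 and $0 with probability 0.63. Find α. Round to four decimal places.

α ≈ 0.7551

EU(lottery) = 0.37·250^α + 0.63·0 = 0.37·250^α.
Equating: 67^α = 0.37·250^α, i.e. 0.2680^α = 0.37.
α = ln(0.37) / ln(67/250) = -0.9942523/-1.3167683 ≈ 0.7551.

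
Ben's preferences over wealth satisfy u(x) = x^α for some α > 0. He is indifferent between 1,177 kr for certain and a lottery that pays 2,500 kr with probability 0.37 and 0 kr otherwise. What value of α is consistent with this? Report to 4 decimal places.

The lottery's expected utility is 0.37·u(2500) + 0.63·u(0) = 0.37·2500^α (since u(0) = 0 for α > 0).
Indifference: 1177^α = 0.37·2500^α, so (1177/2500)^α = 0.37.
Take logs: α = ln 0.37 / ln(1177/2500) ≈ 1.319824.

α ≈ 1.3198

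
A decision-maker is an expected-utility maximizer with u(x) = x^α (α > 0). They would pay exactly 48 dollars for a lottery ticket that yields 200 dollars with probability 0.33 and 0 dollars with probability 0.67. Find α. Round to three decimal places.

EU(lottery) = 0.33·200^α + 0.67·0 = 0.33·200^α.
Indifference: 48^α = 0.33·200^α, so (48/200)^α = 0.33.
Take logs: α = ln 0.33 / ln(48/200) ≈ 0.77686.

α ≈ 0.777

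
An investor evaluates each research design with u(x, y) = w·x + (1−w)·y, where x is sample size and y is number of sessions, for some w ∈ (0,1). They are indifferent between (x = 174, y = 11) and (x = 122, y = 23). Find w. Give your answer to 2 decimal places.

u(174,11) = u(122,23) means w·174 + (1−w)·11 = w·122 + (1−w)·23.
Rearranging, 52·w − 12·(1−w) = 0.
The marginal rate of substitution is 12/52, so w = 12/(52+12) = 0.19.

w = 0.19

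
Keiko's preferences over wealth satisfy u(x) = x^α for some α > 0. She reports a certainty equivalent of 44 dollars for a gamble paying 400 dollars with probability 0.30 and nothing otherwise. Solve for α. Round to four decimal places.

Since u(0) = 0, the lottery's EU is 0.30·400^α.
Equating: 44^α = 0.30·400^α, i.e. 0.1100^α = 0.30.
Taking logs: α·ln(44/400) = ln(0.30), so α = -1.2039728 / -2.2072749 ≈ 0.5455.

α ≈ 0.5455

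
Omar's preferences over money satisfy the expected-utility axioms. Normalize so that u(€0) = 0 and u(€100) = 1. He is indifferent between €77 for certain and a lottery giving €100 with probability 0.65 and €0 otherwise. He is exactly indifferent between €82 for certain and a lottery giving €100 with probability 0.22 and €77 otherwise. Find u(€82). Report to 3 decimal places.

The first gamble pins u(€77): it must equal 0.65·1 + 0.35·0 = 0.65.
Chaining: u(€82) = 0.22·1.00 + 0.78·0.65 = 0.7270.

0.727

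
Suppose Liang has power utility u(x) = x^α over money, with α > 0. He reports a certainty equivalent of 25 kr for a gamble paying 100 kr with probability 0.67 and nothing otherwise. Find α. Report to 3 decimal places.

α ≈ 0.289

EU(lottery) = 0.67·100^α + 0.33·0 = 0.67·100^α.
Setting u(25) equal to that: 25^α = 0.67·100^α ⇒ (25/100)^α = 0.67.
α = ln(0.67) / ln(25/100) = -0.400478/-1.386294 ≈ 0.289.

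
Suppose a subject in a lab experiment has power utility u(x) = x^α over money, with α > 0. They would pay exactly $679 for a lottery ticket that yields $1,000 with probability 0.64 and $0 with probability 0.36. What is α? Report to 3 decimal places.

α ≈ 1.153

Since u(0) = 0, the lottery's EU is 0.64·1000^α.
Setting u(679) equal to that: 679^α = 0.64·1000^α ⇒ (679/1000)^α = 0.64.
α = ln(0.64) / ln(679/1000) = -0.446287/-0.387134 ≈ 1.153.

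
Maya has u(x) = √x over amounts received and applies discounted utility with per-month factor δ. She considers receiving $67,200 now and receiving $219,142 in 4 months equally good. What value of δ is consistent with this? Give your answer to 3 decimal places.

δ ≈ 0.863

Equating discounted utilities: u(67200) = δ^4·u(219142) ⇒ δ^4 = u(67200)/u(219142).
Since u(x) = √x, δ^4 = √(67200/219142) = 0.55376.
So δ = 0.55376^(1/4) ≈ 0.863.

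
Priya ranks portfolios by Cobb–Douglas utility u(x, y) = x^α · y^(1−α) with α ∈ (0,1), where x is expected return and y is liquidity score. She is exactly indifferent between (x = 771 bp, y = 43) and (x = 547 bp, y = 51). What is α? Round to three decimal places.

α ≈ 0.332

The Cobb–Douglas utilities coincide, so 771^α·43^(1−α) = 547^α·51^(1−α).
Rearrange to (771/547)^α = (51/43)^(1−α) and take logs: α·0.343240 = (1−α)·0.170626.
Thus α·(0.513866) = 0.170626, so α = 0.170626/0.513866 ≈ 0.332.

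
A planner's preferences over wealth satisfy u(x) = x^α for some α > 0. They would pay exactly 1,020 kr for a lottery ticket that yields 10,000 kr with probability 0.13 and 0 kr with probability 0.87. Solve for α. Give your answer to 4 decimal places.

α ≈ 0.8937

EU(lottery) = 0.13·10000^α + 0.87·0 = 0.13·10000^α.
Equating: 1020^α = 0.13·10000^α, i.e. 0.1020^α = 0.13.
Taking logs: α·ln(1020/10000) = ln(0.13), so α = -2.0402208 / -2.2827825 ≈ 0.8937.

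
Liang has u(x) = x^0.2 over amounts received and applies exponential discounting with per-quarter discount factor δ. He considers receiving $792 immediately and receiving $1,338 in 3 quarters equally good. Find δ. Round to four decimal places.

Indifference means u(792) = δ^3 · u(1338), so δ^3 = u(792)/u(1338).
Since u(x) = x^0.2, δ^3 = (792/1338)^0.2 = 0.59193^0.2 = 0.90044.
Hence δ = (0.90044)^(1/3) = 0.965646.

δ ≈ 0.9656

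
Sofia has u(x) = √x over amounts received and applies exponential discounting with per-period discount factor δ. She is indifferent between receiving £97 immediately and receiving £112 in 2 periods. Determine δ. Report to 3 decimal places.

Indifference means u(97) = δ^2 · u(112), so δ^2 = u(97)/u(112).
Since u(x) = √x, δ^2 = √(97/112) = 0.93063.
So δ = 0.93063^(1/2) ≈ 0.965.

δ ≈ 0.965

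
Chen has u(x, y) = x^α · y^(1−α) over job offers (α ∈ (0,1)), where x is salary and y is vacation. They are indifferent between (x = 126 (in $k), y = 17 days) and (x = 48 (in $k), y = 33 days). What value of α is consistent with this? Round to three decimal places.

Indifference: 126^α · 17^(1−α) = 48^α · 33^(1−α).
(126/48)^α = (33/17)^(1−α); take logs: α·ln(126/48) = (1−α)·ln(33/17), i.e. α·0.965081 = (1−α)·0.663294.
So α/(1−α) = (0.663294)/(0.965081) = 0.687294, and α = 0.687294/1.687294 ≈ 0.407.

α ≈ 0.407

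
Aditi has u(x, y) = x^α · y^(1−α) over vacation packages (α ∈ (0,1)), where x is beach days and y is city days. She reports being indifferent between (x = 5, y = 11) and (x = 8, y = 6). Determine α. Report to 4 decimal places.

α ≈ 0.5633

Indifference: 5^α · 11^(1−α) = 8^α · 6^(1−α).
Taking logs: α·ln 5 + (1−α)·ln 11 = α·ln 8 + (1−α)·ln 6, i.e. α·-0.4700036 = (1−α)·-0.6061358.
Thus α·(-1.0761394) = -0.6061358, so α = -0.6061358/-1.0761394 ≈ 0.5633.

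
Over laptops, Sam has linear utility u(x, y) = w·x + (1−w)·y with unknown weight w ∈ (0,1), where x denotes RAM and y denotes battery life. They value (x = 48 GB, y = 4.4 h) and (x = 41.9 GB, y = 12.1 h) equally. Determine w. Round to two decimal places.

Equating utilities: w·48 + (1−w)·4.4 = w·41.9 + (1−w)·12.1.
w·(48−41.9) = (1−w)·(12.1−4.4), i.e. w·6.1 = (1−w)·7.7.
The marginal rate of substitution is 7.7/6.1, so w = 7.7/(6.1+7.7) = 0.56.

w = 0.56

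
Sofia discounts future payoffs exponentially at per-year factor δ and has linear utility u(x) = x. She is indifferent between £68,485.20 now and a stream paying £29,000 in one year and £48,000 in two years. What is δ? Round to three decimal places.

δ ≈ 0.930

Equating present values: 68485.20 = 29000δ + 48000δ².
Rearranged: 48000δ² + 29000δ − 68485.20 = 0.
By the quadratic formula (taking the positive root), δ = (−29000 + √13990158400.00) / 96000 ≈ 0.930.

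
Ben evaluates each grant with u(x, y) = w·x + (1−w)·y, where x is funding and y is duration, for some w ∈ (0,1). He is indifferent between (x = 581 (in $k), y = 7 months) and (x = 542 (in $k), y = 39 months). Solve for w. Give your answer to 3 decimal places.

w = 0.451

u(581,7) = u(542,39) means w·581 + (1−w)·7 = w·542 + (1−w)·39.
Collecting terms: w·39 = (1−w)·32.
So w/(1−w) = 32/39 = 0.8205, giving w = 32/(39+32) = 0.451.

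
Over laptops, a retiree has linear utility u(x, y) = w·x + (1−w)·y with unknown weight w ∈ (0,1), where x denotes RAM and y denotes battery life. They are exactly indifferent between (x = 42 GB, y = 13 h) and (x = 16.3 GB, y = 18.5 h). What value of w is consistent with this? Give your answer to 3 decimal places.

w = 0.176

u(42,13) = u(16.3,18.5) means w·42 + (1−w)·13 = w·16.3 + (1−w)·18.5.
Rearranging, 25.7·w − 5.5·(1−w) = 0.
So w/(1−w) = 5.5/25.7 = 0.2140, giving w = 5.5/(25.7+5.5) = 0.176.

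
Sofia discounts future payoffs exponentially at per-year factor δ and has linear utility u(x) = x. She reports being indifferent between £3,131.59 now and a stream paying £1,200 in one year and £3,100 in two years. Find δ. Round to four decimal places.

δ ≈ 0.8300

Present value of the stream is 1200·δ + 3100·δ². Indifference gives 1200δ + 3100δ² = 3131.59.
So 3100δ² + 1200δ − 3131.59 = 0.
The positive root is δ = [−1200 + √(1200² + 4·3100·3131.59)] / (2·3100) = (−1200 + 6346.000)/6200 ≈ 0.8300.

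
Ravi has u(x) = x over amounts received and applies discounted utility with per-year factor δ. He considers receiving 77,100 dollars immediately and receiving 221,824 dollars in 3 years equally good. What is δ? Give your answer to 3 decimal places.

Equating discounted utilities: u(77100) = δ^3·u(221824) ⇒ δ^3 = u(77100)/u(221824).
With u(x) = x: δ^3 = 77100/221824 = 0.34757.
So δ = 0.34757^(1/3) ≈ 0.703.

δ ≈ 0.703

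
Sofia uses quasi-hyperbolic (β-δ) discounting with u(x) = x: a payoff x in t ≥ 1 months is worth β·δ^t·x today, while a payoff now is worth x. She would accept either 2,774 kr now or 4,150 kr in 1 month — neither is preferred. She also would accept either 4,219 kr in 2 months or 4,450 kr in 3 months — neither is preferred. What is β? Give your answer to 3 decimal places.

The second indifference involves only future payoffs, so β cancels: β·δ^2·4219 = β·δ^3·4450, giving δ = 4219/4450 = 0.94809.
The first indifference: 2774 = β·δ·4150, so β = 2774/(δ·4150) = 2774/(0.94809·4150) ≈ 0.705.

β ≈ 0.705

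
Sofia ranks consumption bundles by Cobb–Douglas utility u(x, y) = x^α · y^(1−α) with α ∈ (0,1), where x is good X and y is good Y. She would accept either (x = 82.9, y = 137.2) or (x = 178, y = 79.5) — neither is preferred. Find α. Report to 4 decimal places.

Indifference: 82.9^α · 137.2^(1−α) = 178^α · 79.5^(1−α).
Rearrange to (82.9/178)^α = (79.5/137.2)^(1−α) and take logs: α·-0.7641485 = (1−α)·-0.5456827.
Thus α·(-1.3098312) = -0.5456827, so α = -0.5456827/-1.3098312 ≈ 0.4166.

α ≈ 0.4166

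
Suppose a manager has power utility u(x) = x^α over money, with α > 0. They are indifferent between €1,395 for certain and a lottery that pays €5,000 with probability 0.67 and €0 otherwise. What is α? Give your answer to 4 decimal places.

α ≈ 0.3137

The lottery's expected utility is 0.67·u(5000) + 0.33·u(0) = 0.67·5000^α (since u(0) = 0 for α > 0).
Indifference: 1395^α = 0.67·5000^α, so (1395/5000)^α = 0.67.
Take logs: α = ln 0.67 / ln(1395/5000) ≈ 0.313720.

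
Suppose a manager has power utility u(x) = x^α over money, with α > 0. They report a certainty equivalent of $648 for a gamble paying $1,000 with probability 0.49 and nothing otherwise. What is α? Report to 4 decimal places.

The lottery's expected utility is 0.49·u(1000) + 0.51·u(0) = 0.49·1000^α (since u(0) = 0 for α > 0).
Equating: 648^α = 0.49·1000^α, i.e. 0.6480^α = 0.49.
α = ln(0.49) / ln(648/1000) = -0.7133499/-0.4338646 ≈ 1.6442.

α ≈ 1.6442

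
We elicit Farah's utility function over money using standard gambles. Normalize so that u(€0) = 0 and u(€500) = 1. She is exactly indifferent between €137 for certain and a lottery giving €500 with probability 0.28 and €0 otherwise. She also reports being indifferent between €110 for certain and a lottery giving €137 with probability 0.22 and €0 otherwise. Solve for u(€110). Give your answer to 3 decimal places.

The first gamble pins u(€137): it must equal 0.28·1 + 0.72·0 = 0.28.
Then u(€110) = 0.22·u(€137) + 0.78·u(€0) = 0.22·0.28 + 0.78·0.00 = 0.0616.

0.062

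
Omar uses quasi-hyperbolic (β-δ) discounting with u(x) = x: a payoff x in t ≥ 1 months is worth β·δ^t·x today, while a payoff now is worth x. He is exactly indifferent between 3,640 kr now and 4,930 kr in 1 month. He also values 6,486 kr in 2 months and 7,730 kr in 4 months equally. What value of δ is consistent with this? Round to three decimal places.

From the later pair, β·δ^2·6486 = β·δ^4·7730; dividing through, δ^2 = 6486/7730 = 0.83907, so δ = 0.91601.

δ ≈ 0.916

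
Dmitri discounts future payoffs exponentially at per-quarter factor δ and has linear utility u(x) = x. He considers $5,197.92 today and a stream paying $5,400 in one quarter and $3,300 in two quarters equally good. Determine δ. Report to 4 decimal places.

δ ≈ 0.6800

Present value of the stream is 5400·δ + 3300·δ². Indifference gives 5400δ + 3300δ² = 5197.92.
Rearranged: 3300δ² + 5400δ − 5197.92 = 0.
The positive root is δ = [−5400 + √(5400² + 4·3300·5197.92)] / (2·3300) = (−5400 + 9888.000)/6600 ≈ 0.6800.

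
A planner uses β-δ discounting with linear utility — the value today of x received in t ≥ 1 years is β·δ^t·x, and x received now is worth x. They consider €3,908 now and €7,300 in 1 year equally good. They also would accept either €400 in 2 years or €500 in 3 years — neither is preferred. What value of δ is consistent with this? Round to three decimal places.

δ ≈ 0.800

The second indifference involves only future payoffs, so β cancels: β·δ^2·400 = β·δ^3·500, giving δ = 400/500 = 0.80000.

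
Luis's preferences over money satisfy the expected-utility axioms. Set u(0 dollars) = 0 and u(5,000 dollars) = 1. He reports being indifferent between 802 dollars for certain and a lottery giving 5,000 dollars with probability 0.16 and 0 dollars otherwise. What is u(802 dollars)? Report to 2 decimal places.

By the standard-gamble method, u(802 dollars) is just the indifference probability on the best outcome: 0.16.

0.16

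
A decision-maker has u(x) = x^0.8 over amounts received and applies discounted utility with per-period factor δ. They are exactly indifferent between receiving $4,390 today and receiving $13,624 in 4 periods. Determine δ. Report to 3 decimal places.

δ ≈ 0.797

The payoff in 4 periods is discounted by δ^4, so u(4390) = δ^4·u(13624) and δ^4 = u(4390)/u(13624).
With u(x) = x^0.8: δ^4 = 4390^0.8/13624^0.8 = (4390/13624)^0.8 = 0.40414.
So δ = 0.40414^(1/4) ≈ 0.797.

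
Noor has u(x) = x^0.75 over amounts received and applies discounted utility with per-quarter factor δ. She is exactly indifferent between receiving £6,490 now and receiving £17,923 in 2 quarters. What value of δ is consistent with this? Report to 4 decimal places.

The payoff in 2 quarters is discounted by δ^2, so u(6490) = δ^2·u(17923) and δ^2 = u(6490)/u(17923).
With u(x) = x^0.75: δ^2 = 6490^0.75/17923^0.75 = (6490/17923)^0.75 = 0.46679.
Taking the square root: δ = 0.46679^(1/2) ≈ 0.6832.

δ ≈ 0.6832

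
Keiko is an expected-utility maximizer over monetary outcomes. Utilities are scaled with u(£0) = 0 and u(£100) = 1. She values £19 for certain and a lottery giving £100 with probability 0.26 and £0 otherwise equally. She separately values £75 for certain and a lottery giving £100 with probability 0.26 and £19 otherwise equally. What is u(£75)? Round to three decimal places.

0.452

From the first indifference, u(£19) = 0.26·u(£100) + 0.74·u(£0) = 0.26·1 + 0.74·0 = 0.26.
Chaining: u(£75) = 0.26·1.00 + 0.74·0.26 = 0.4524.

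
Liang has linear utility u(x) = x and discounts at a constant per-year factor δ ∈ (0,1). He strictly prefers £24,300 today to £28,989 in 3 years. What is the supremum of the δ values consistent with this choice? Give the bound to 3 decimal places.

The preference means 24300 > δ^3·28989.
Hence δ^3 < 24300/28989 = 0.83825, and x ↦ x^(1/3) is increasing on (0,∞).
δ < 0.83825^(1/3) = 0.943.

δ < 0.943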